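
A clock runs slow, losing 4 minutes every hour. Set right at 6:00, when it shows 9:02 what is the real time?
For every 60 true minutes, the faulty clock advances 56 minutes, so 1 faulty-clock minute corresponds to 60/56 true minutes.
From 6:00 to 9:02 on the faulty dial is 182 minutes.
True elapsed: 182 x 60/56 = 195 minutes = 3 hours and 15 minutes.
True time: 6:00 + 3 hours and 15 minutes = 9:15.

Final answer: 9:15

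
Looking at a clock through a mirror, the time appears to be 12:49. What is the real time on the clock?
Reflection across the vertical (12-6) axis maps a hand at angle A degrees to (360 - A) degrees, which sends a reading of T minutes past 12:00 to (720 - T) minutes past 12:00.
Mirror reads 12:49 = 49 minutes past 12:00.
Actual time: (720 - 49) mod 720 = 671 minutes = 11:11.

Final answer: 11:11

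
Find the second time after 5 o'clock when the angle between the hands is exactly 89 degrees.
At t minutes past 5:00, the hour hand is at 30 x 5 + 0.5t degrees and the minute hand is at 6t degrees.
The smaller angle between them is 89 degrees when |30H - 5.5t| = 89 or |30H - 5.5t| = 271.
With H = 5, solve 30 x 5 - 5.5t = +/- target for each target:
  t = (30 x 5 - 89) / 5.5 = 11.09
  t = (30 x 5 + 89) / 5.5 = 43.45
  t = (30 x 5 - 271) / 5.5 = -22 (outside (0, 60))
  t = (30 x 5 + 271) / 5.5 = 76.55 (outside (0, 60))
Valid solutions in (0, 60): {11.09, 43.45} minutes.
The second occurrence is t = 43.45 minutes.
The hands form a 89-degree angle at 43.45 minutes past 5:00.

Final answer: 43.45 minutes past 5:00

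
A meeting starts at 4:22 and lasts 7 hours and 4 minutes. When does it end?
Starting time: 4:22
Adding 4 minutes to 22 minutes: 22 + 4 = 26 minutes
Adding 7 hours: 4 + 7 = 11
Final time: 11:26

Final answer: 11:26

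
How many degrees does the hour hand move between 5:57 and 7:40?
The hour hand moves 0.5 degrees per minute.
Time elapsed: 7:40 - 5:57 = 103 minutes
Angular displacement: 103 x 0.5 = 51.5 degrees

Final answer: 51.5 degrees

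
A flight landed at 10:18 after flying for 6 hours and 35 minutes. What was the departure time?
Starting time: 10:18 = 618 total minutes past 12:00
Subtracting: 6 hours and 35 minutes = 395 minutes
618 - 395 = 223 minutes
= 3 hours and 43 minutes past 12:00 = 3:43

Final answer: 3:43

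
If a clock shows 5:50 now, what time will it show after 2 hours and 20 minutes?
Starting time: 5:50
Adding 20 minutes to 50 minutes: 50 + 20 = 70 minutes = 1 hour and 10 minutes
Adding 2 hours: 5 + 2 + 1 (carry) = 8
Final time: 8:10

Final answer: 8:10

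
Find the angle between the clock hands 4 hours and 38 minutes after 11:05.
First find the time 4 hours and 38 minutes after 11:05.
Total minutes: 11 x 60 + 5 + 4 x 60 + 38 = 943.
943 mod 720 = 223 minutes = 3:43.
Now compute the angle at 3:43:
Hour hand: 3 x 30 + 43 x 0.5 = 111.5 degrees
Minute hand: 43 x 6 = 258 degrees
Difference: |111.5 - 258| = 146.5 degrees
The angle is 146.5 degrees

Final answer: 146.5 degrees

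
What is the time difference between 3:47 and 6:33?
From 3:47 to 6:33:
(6 x 60 + 33) - (3 x 60 + 47) = 393 - 227 = 166 minutes
= 2 hours and 46 minutes

Final answer: 2 hours and 46 minutes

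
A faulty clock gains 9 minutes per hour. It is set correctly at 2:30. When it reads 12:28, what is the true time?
For every 60 true minutes, the faulty clock advances 69 minutes, so 1 faulty-clock minute corresponds to 60/69 true minutes.
From 2:30 to 12:28 on the faulty dial is 598 minutes.
True elapsed: 598 x 60/69 = 520 minutes = 8 hours and 40 minutes.
True time: 2:30 + 8 hours and 40 minutes = 11:10.

Final answer: 11:10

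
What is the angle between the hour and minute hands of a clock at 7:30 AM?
Hour hand position: 7 x 30 + 30 x 0.5 = 225 degrees
Minute hand position: 30 x 6 = 180 degrees
Difference: |225 - 180| = 45 degrees
The angle between the hands is 45 degrees

Final answer: 45 degrees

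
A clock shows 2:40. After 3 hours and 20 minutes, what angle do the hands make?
First find the time 3 hours and 20 minutes after 2:40.
Total minutes: 2 x 60 + 40 + 3 x 60 + 20 = 360.
360 mod 720 = 360 minutes = 6:00.
Now compute the angle at 6:00:
Hour hand: 6 x 30 + 0 x 0.5 = 180 degrees
Minute hand: 0 x 6 = 0 degrees
Difference: |180 - 0| = 180 degrees
The angle is 180 degrees

Final answer: 180 degrees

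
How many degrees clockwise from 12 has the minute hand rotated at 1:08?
The minute hand moves 6 degrees per minute.
At 1:08: 8 x 6 = 48 degrees

Final answer: 48 degrees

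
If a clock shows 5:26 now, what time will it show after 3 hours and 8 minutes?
Starting time: 5:26
Adding 8 minutes to 26 minutes: 26 + 8 = 34 minutes
Adding 3 hours: 5 + 3 = 8
Final time: 8:34

Final answer: 8:34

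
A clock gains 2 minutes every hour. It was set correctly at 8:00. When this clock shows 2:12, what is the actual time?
For every 60 true minutes, the faulty clock advances 62 minutes, so 1 faulty-clock minute corresponds to 60/62 true minutes.
From 8:00 to 2:12 on the faulty dial is 372 minutes.
True elapsed: 372 x 60/62 = 360 minutes = 6 hours.
True time: 8:00 + 6 hours = 2:00.

Final answer: 2:00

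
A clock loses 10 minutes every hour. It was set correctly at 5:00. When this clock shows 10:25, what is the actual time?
For every 60 true minutes, the faulty clock advances 50 minutes, so 1 faulty-clock minute corresponds to 60/50 true minutes.
From 5:00 to 10:25 on the faulty dial is 325 minutes.
True elapsed: 325 x 60/50 = 390 minutes = 6 hours and 30 minutes.
True time: 5:00 + 6 hours and 30 minutes = 11:30.

Final answer: 11:30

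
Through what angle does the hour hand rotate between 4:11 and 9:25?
The hour hand moves 0.5 degrees per minute.
Time elapsed: 9:25 - 4:11 = 314 minutes
Angular displacement: 314 x 0.5 = 157 degrees

Final answer: 157 degrees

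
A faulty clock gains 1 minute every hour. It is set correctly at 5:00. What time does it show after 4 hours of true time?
For every 60 true minutes, the faulty clock advances 60 + 1 = 61 minutes.
True elapsed: 4 hours = 240 minutes.
Faulty clock advances: 240 x 61/60 = 244 minutes (drift: 4 minutes ahead).
Shown time: 5:00 + 244 minutes = 9:04.

Final answer: 9:04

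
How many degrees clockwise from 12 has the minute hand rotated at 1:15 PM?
The minute hand moves 6 degrees per minute.
At 1:15: 15 x 6 = 90 degrees

Final answer: 90 degrees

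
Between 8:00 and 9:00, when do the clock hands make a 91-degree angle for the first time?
At t minutes past 8:00, the hour hand is at 30 x 8 + 0.5t degrees and the minute hand is at 6t degrees.
The smaller angle between them is 91 degrees when |30H - 5.5t| = 91 or |30H - 5.5t| = 269.
With H = 8, solve 30 x 8 - 5.5t = +/- target for each target:
  t = (30 x 8 - 91) / 5.5 = 27.09
  t = (30 x 8 + 91) / 5.5 = 60.18 (outside (0, 60))
  t = (30 x 8 - 269) / 5.5 = -5.27 (outside (0, 60))
  t = (30 x 8 + 269) / 5.5 = 92.55 (outside (0, 60))
Valid solutions in (0, 60): {27.09} minutes.
The first occurrence is t = 27.09 minutes.
The hands form a 91-degree angle at 27.09 minutes past 8:00.

Final answer: 27.09 minutes past 8:00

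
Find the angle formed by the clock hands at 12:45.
Hour hand position: 0 x 30 + 45 x 0.5 = 22.5 degrees
Minute hand position: 45 x 6 = 270 degrees
Difference: |22.5 - 270| = 247.5 degrees
Since 247.5 > 180, the smaller angle is 360 - 247.5 = 112.5 degrees

Final answer: 112.5 degrees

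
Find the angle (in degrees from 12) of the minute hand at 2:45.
The minute hand moves 6 degrees per minute.
At 2:45: 45 x 6 = 270 degrees

Final answer: 270 degrees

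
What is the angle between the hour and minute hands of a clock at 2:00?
Hour hand position: 2 x 30 + 0 x 0.5 = 60 degrees
Minute hand position: 0 x 6 = 0 degrees
Difference: |60 - 0| = 60 degrees
The angle between the hands is 60 degrees

Final answer: 60 degrees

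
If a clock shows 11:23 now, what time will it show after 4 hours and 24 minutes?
Starting time: 11:23
Adding 24 minutes to 23 minutes: 23 + 24 = 47 minutes
Adding 4 hours: 11 + 4 = 15 - 12 = 3
Final time: 3:47

Final answer: 3:47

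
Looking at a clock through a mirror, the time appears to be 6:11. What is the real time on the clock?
Reflection across the vertical (12-6) axis maps a hand at angle A degrees to (360 - A) degrees, which sends a reading of T minutes past 12:00 to (720 - T) minutes past 12:00.
Mirror reads 6:11 = 371 minutes past 12:00.
Actual time: (720 - 371) mod 720 = 349 minutes = 5:49.

Final answer: 5:49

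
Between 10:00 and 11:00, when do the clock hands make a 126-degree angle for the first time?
At t minutes past 10:00, the hour hand is at 30 x 10 + 0.5t degrees and the minute hand is at 6t degrees.
The smaller angle between them is 126 degrees when |30H - 5.5t| = 126 or |30H - 5.5t| = 234.
With H = 10, solve 30 x 10 - 5.5t = +/- target for each target:
  t = (30 x 10 - 126) / 5.5 = 31.64
  t = (30 x 10 + 126) / 5.5 = 77.45 (outside (0, 60))
  t = (30 x 10 - 234) / 5.5 = 12
  t = (30 x 10 + 234) / 5.5 = 97.09 (outside (0, 60))
Valid solutions in (0, 60): {12, 31.64} minutes.
The first occurrence is t = 12 minutes.
The hands form a 126-degree angle at 12 minutes past 10:00.

Final answer: 12 minutes past 10:00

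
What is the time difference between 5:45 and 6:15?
From 5:45 to 6:15:
(6 x 60 + 15) - (5 x 60 + 45) = 375 - 345 = 30 minutes
= 30 minutes

Final answer: 30 minutes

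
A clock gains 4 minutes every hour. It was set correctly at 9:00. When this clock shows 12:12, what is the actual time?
For every 60 true minutes, the faulty clock advances 64 minutes, so 1 faulty-clock minute corresponds to 60/64 true minutes.
From 9:00 to 12:12 on the faulty dial is 192 minutes.
True elapsed: 192 x 60/64 = 180 minutes = 3 hours.
True time: 9:00 + 3 hours = 12:00.

Final answer: 12:00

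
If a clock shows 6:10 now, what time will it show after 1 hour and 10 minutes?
Starting time: 6:10
Adding 10 minutes to 10 minutes: 10 + 10 = 20 minutes
Adding 1 hour: 6 + 1 = 7
Final time: 7:20

Final answer: 7:20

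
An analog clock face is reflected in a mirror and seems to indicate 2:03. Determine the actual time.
Reflection across the vertical (12-6) axis maps a hand at angle A degrees to (360 - A) degrees, which sends a reading of T minutes past 12:00 to (720 - T) minutes past 12:00.
Mirror reads 2:03 = 123 minutes past 12:00.
Actual time: (720 - 123) mod 720 = 597 minutes = 9:57.

Final answer: 9:57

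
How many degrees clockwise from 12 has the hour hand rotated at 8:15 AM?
The hour hand moves 30 degrees per hour and 0.5 degrees per minute.
At 8:15: (8) x 30 + 15 x 0.5 = 240 + 7.5 = 247.5 degrees

Final answer: 247.5 degrees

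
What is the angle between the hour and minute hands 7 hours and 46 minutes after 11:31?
First find the time 7 hours and 46 minutes after 11:31.
Total minutes: 11 x 60 + 31 + 7 x 60 + 46 = 1157.
1157 mod 720 = 437 minutes = 7:17.
Now compute the angle at 7:17:
Hour hand: 7 x 30 + 17 x 0.5 = 218.5 degrees
Minute hand: 17 x 6 = 102 degrees
Difference: |218.5 - 102| = 116.5 degrees
The angle is 116.5 degrees

Final answer: 116.5 degrees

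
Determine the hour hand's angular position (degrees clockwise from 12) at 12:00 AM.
The hour hand moves 30 degrees per hour and 0.5 degrees per minute.
At 12:00: (0) x 30 + 0 x 0.5 = 0 + 0 = 0 degrees

Final answer: 0 degrees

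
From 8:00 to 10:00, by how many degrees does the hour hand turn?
The hour hand moves 0.5 degrees per minute.
Time elapsed: 10:00 - 8:00 = 120 minutes
Angular displacement: 120 x 0.5 = 60 degrees

Final answer: 60 degrees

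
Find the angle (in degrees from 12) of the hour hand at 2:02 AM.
The hour hand moves 30 degrees per hour and 0.5 degrees per minute.
At 2:02: (2) x 30 + 2 x 0.5 = 60 + 1 = 61 degrees

Final answer: 61 degrees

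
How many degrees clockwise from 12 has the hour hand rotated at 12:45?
The hour hand moves 30 degrees per hour and 0.5 degrees per minute.
At 12:45: (0) x 30 + 45 x 0.5 = 0 + 22.5 = 22.5 degrees

Final answer: 22.5 degrees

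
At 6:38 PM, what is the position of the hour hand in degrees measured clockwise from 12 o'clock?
The hour hand moves 30 degrees per hour and 0.5 degrees per minute.
At 6:38: (6) x 30 + 38 x 0.5 = 180 + 19 = 199 degrees

Final answer: 199 degrees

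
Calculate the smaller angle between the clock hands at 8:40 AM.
Hour hand position: 8 x 30 + 40 x 0.5 = 260 degrees
Minute hand position: 40 x 6 = 240 degrees
Difference: |260 - 240| = 20 degrees
The angle between the hands is 20 degrees

Final answer: 20 degrees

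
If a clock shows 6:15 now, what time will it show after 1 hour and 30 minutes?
Starting time: 6:15
Adding 30 minutes to 15 minutes: 15 + 30 = 45 minutes
Adding 1 hour: 6 + 1 = 7
Final time: 7:45

Final answer: 7:45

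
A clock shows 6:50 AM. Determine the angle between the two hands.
Hour hand position: 6 x 30 + 50 x 0.5 = 205 degrees
Minute hand position: 50 x 6 = 300 degrees
Difference: |205 - 300| = 95 degrees
The angle between the hands is 95 degrees

Final answer: 95 degrees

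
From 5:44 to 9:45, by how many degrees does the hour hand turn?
The hour hand moves 0.5 degrees per minute.
Time elapsed: 9:45 - 5:44 = 241 minutes
Angular displacement: 241 x 0.5 = 120.5 degrees

Final answer: 120.5 degrees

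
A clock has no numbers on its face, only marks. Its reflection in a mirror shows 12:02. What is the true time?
Reflection across the vertical (12-6) axis maps a hand at angle A degrees to (360 - A) degrees, which sends a reading of T minutes past 12:00 to (720 - T) minutes past 12:00.
Mirror reads 12:02 = 2 minutes past 12:00.
Actual time: (720 - 2) mod 720 = 718 minutes = 11:58.

Final answer: 11:58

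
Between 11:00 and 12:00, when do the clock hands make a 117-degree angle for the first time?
At t minutes past 11:00, the hour hand is at 30 x 11 + 0.5t degrees and the minute hand is at 6t degrees.
The smaller angle between them is 117 degrees when |30H - 5.5t| = 117 or |30H - 5.5t| = 243.
With H = 11, solve 30 x 11 - 5.5t = +/- target for each target:
  t = (30 x 11 - 117) / 5.5 = 38.73
  t = (30 x 11 + 117) / 5.5 = 81.27 (outside (0, 60))
  t = (30 x 11 - 243) / 5.5 = 15.82
  t = (30 x 11 + 243) / 5.5 = 104.18 (outside (0, 60))
Valid solutions in (0, 60): {15.82, 38.73} minutes.
The first occurrence is t = 15.82 minutes.
The hands form a 117-degree angle at 15.82 minutes past 11:00.

Final answer: 15.82 minutes past 11:00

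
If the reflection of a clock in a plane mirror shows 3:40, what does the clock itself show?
Reflection across the vertical (12-6) axis maps a hand at angle A degrees to (360 - A) degrees, which sends a reading of T minutes past 12:00 to (720 - T) minutes past 12:00.
Mirror reads 3:40 = 220 minutes past 12:00.
Actual time: (720 - 220) mod 720 = 500 minutes = 8:20.

Final answer: 8:20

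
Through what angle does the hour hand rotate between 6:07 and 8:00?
The hour hand moves 0.5 degrees per minute.
Time elapsed: 8:00 - 6:07 = 113 minutes
Angular displacement: 113 x 0.5 = 56.5 degrees

Final answer: 56.5 degrees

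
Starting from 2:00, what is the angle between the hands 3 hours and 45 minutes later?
First find the time 3 hours and 45 minutes after 2:00.
Total minutes: 2 x 60 + 0 + 3 x 60 + 45 = 345.
345 mod 720 = 345 minutes = 5:45.
Now compute the angle at 5:45:
Hour hand: 5 x 30 + 45 x 0.5 = 172.5 degrees
Minute hand: 45 x 6 = 270 degrees
Difference: |172.5 - 270| = 97.5 degrees
The angle is 97.5 degrees

Final answer: 97.5 degrees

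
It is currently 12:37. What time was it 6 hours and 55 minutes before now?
Starting time: 12:37 = 37 total minutes past 12:00
Subtracting: 6 hours and 55 minutes = 415 minutes
37 - 415 = -378 (negative, add 12 hours = 720) = 342 minutes
= 5 hours and 42 minutes past 12:00 = 5:42

Final answer: 5:42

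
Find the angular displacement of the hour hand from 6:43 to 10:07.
The hour hand moves 0.5 degrees per minute.
Time elapsed: 10:07 - 6:43 = 204 minutes
Angular displacement: 204 x 0.5 = 102 degrees

Final answer: 102 degrees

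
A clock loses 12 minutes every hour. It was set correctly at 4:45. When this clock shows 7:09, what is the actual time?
For every 60 true minutes, the faulty clock advances 48 minutes, so 1 faulty-clock minute corresponds to 60/48 true minutes.
From 4:45 to 7:09 on the faulty dial is 144 minutes.
True elapsed: 144 x 60/48 = 180 minutes = 3 hours.
True time: 4:45 + 3 hours = 7:45.

Final answer: 7:45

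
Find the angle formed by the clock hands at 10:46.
Hour hand position: 10 x 30 + 46 x 0.5 = 323 degrees
Minute hand position: 46 x 6 = 276 degrees
Difference: |323 - 276| = 47 degrees
The angle between the hands is 47 degrees

Final answer: 47 degrees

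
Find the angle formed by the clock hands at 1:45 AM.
Hour hand position: 1 x 30 + 45 x 0.5 = 52.5 degrees
Minute hand position: 45 x 6 = 270 degrees
Difference: |52.5 - 270| = 217.5 degrees
Since 217.5 > 180, the smaller angle is 360 - 217.5 = 142.5 degrees

Final answer: 142.5 degrees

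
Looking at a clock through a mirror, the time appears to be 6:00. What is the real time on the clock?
Reflection across the vertical (12-6) axis maps a hand at angle A degrees to (360 - A) degrees, which sends a reading of T minutes past 12:00 to (720 - T) minutes past 12:00.
Mirror reads 6:00 = 360 minutes past 12:00.
Actual time: (720 - 360) mod 720 = 360 minutes = 6:00.

Final answer: 6:00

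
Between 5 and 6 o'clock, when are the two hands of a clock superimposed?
The minute hand gains 5.5 degrees per minute on the hour hand.
At 5:00, the hour hand is at 150 degrees and the minute hand is at 0 degrees.
The gap is 150 degrees. Time to close: 150/5.5 = 60 x 5/11 = 27.27 minutes.
The hands overlap at 27.27 minutes past 5:00.

Final answer: 27.27 minutes past 5:00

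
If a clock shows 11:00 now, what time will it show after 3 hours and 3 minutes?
Starting time: 11:00
Adding 3 minutes to 0 minutes: 0 + 3 = 3 minutes
Adding 3 hours: 11 + 3 = 14 - 12 = 2
Final time: 2:03

Final answer: 2:03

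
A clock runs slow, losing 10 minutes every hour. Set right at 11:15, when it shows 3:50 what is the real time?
For every 60 true minutes, the faulty clock advances 50 minutes, so 1 faulty-clock minute corresponds to 60/50 true minutes.
From 11:15 to 3:50 on the faulty dial is 275 minutes.
True elapsed: 275 x 60/50 = 330 minutes = 5 hours and 30 minutes.
True time: 11:15 + 5 hours and 30 minutes = 4:45.

Final answer: 4:45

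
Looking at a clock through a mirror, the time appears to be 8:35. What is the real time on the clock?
Reflection across the vertical (12-6) axis maps a hand at angle A degrees to (360 - A) degrees, which sends a reading of T minutes past 12:00 to (720 - T) minutes past 12:00.
Mirror reads 8:35 = 515 minutes past 12:00.
Actual time: (720 - 515) mod 720 = 205 minutes = 3:25.

Final answer: 3:25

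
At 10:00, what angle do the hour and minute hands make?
Hour hand position: 10 x 30 + 0 x 0.5 = 300 degrees
Minute hand position: 0 x 6 = 0 degrees
Difference: |300 - 0| = 300 degrees
Since 300 > 180, the smaller angle is 360 - 300 = 60 degrees

Final answer: 60 degrees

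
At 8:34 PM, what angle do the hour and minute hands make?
Hour hand position: 8 x 30 + 34 x 0.5 = 257 degrees
Minute hand position: 34 x 6 = 204 degrees
Difference: |257 - 204| = 53 degrees
The angle between the hands is 53 degrees

Final answer: 53 degrees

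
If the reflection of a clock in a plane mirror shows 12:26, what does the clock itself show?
Reflection across the vertical (12-6) axis maps a hand at angle A degrees to (360 - A) degrees, which sends a reading of T minutes past 12:00 to (720 - T) minutes past 12:00.
Mirror reads 12:26 = 26 minutes past 12:00.
Actual time: (720 - 26) mod 720 = 694 minutes = 11:34.

Final answer: 11:34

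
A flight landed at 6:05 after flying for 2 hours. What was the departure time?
Starting time: 6:05 = 365 total minutes past 12:00
Subtracting: 2 hours = 120 minutes
365 - 120 = 245 minutes
= 4 hours and 5 minutes past 12:00 = 4:05

Final answer: 4:05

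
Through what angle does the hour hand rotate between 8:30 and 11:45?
The hour hand moves 0.5 degrees per minute.
Time elapsed: 11:45 - 8:30 = 195 minutes
Angular displacement: 195 x 0.5 = 97.5 degrees

Final answer: 97.5 degrees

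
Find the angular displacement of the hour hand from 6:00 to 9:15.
The hour hand moves 0.5 degrees per minute.
Time elapsed: 9:15 - 6:00 = 195 minutes
Angular displacement: 195 x 0.5 = 97.5 degrees

Final answer: 97.5 degrees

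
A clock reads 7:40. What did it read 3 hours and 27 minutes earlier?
Starting time: 7:40 = 460 total minutes past 12:00
Subtracting: 3 hours and 27 minutes = 207 minutes
460 - 207 = 253 minutes
= 4 hours and 13 minutes past 12:00 = 4:13

Final answer: 4:13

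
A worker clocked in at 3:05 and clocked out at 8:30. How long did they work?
From 3:05 to 8:30:
(8 x 60 + 30) - (3 x 60 + 5) = 510 - 185 = 325 minutes
= 5 hours and 25 minutes

Final answer: 5 hours and 25 minutes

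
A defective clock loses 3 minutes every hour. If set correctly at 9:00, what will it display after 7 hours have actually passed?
For every 60 true minutes, the faulty clock advances 60 - 3 = 57 minutes.
True elapsed: 7 hours = 420 minutes.
Faulty clock advances: 420 x 57/60 = 399 minutes (drift: 21 minutes behind).
Shown time: 9:00 + 399 minutes = 3:39.

Final answer: 3:39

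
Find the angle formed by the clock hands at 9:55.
Hour hand position: 9 x 30 + 55 x 0.5 = 297.5 degrees
Minute hand position: 55 x 6 = 330 degrees
Difference: |297.5 - 330| = 32.5 degrees
The angle between the hands is 32.5 degrees

Final answer: 32.5 degrees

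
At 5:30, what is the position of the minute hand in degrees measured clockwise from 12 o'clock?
The minute hand moves 6 degrees per minute.
At 5:30: 30 x 6 = 180 degrees

Final answer: 180 degrees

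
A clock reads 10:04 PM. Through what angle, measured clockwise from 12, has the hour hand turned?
The hour hand moves 30 degrees per hour and 0.5 degrees per minute.
At 10:04: (10) x 30 + 4 x 0.5 = 300 + 2 = 302 degrees

Final answer: 302 degrees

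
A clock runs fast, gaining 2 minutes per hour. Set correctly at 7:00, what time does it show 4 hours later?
For every 60 true minutes, the faulty clock advances 60 + 2 = 62 minutes.
True elapsed: 4 hours = 240 minutes.
Faulty clock advances: 240 x 62/60 = 248 minutes (drift: 8 minutes ahead).
Shown time: 7:00 + 248 minutes = 11:08.

Final answer: 11:08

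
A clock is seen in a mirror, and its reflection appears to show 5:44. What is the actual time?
Reflection across the vertical (12-6) axis maps a hand at angle A degrees to (360 - A) degrees, which sends a reading of T minutes past 12:00 to (720 - T) minutes past 12:00.
Mirror reads 5:44 = 344 minutes past 12:00.
Actual time: (720 - 344) mod 720 = 376 minutes = 6:16.

Final answer: 6:16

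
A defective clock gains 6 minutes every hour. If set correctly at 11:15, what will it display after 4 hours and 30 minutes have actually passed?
For every 60 true minutes, the faulty clock advances 60 + 6 = 66 minutes.
True elapsed: 4 hours and 30 minutes = 270 minutes.
Faulty clock advances: 270 x 66/60 = 297 minutes (drift: 27 minutes ahead).
Shown time: 11:15 + 297 minutes = 4:12.

Final answer: 4:12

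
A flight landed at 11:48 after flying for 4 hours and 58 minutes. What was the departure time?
Starting time: 11:48 = 708 total minutes past 12:00
Subtracting: 4 hours and 58 minutes = 298 minutes
708 - 298 = 410 minutes
= 6 hours and 50 minutes past 12:00 = 6:50

Final answer: 6:50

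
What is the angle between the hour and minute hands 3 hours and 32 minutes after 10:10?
First find the time 3 hours and 32 minutes after 10:10.
Total minutes: 10 x 60 + 10 + 3 x 60 + 32 = 822.
822 mod 720 = 102 minutes = 1:42.
Now compute the angle at 1:42:
Hour hand: 1 x 30 + 42 x 0.5 = 51 degrees
Minute hand: 42 x 6 = 252 degrees
Difference: |51 - 252| = 201 degrees
Smaller angle: 360 - 201 = 159 degrees

Final answer: 159 degrees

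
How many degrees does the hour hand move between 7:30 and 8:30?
The hour hand moves 0.5 degrees per minute.
Time elapsed: 8:30 - 7:30 = 60 minutes
Angular displacement: 60 x 0.5 = 30 degrees

Final answer: 30 degrees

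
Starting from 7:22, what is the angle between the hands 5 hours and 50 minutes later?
First find the time 5 hours and 50 minutes after 7:22.
Total minutes: 7 x 60 + 22 + 5 x 60 + 50 = 792.
792 mod 720 = 72 minutes = 1:12.
Now compute the angle at 1:12:
Hour hand: 1 x 30 + 12 x 0.5 = 36 degrees
Minute hand: 12 x 6 = 72 degrees
Difference: |36 - 72| = 36 degrees
The angle is 36 degrees

Final answer: 36 degrees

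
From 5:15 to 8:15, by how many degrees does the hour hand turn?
The hour hand moves 0.5 degrees per minute.
Time elapsed: 8:15 - 5:15 = 180 minutes
Angular displacement: 180 x 0.5 = 90 degrees

Final answer: 90 degrees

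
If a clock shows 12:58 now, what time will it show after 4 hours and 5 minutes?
Starting time: 12:58
Adding 5 minutes to 58 minutes: 58 + 5 = 63 minutes = 1 hour and 3 minutes
Adding 4 hours: 12 + 4 + 1 (carry) = 17 - 12 = 5
Final time: 5:03

Final answer: 5:03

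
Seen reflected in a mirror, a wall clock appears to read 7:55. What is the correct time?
Reflection across the vertical (12-6) axis maps a hand at angle A degrees to (360 - A) degrees, which sends a reading of T minutes past 12:00 to (720 - T) minutes past 12:00.
Mirror reads 7:55 = 475 minutes past 12:00.
Actual time: (720 - 475) mod 720 = 245 minutes = 4:05.

Final answer: 4:05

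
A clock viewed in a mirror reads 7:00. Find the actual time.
Reflection across the vertical (12-6) axis maps a hand at angle A degrees to (360 - A) degrees, which sends a reading of T minutes past 12:00 to (720 - T) minutes past 12:00.
Mirror reads 7:00 = 420 minutes past 12:00.
Actual time: (720 - 420) mod 720 = 300 minutes = 5:00.

Final answer: 5:00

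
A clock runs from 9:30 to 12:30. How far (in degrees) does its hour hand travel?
The hour hand moves 0.5 degrees per minute.
Time elapsed: 12:30 - 9:30 = 180 minutes
Angular displacement: 180 x 0.5 = 90 degrees

Final answer: 90 degrees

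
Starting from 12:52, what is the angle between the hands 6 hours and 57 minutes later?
First find the time 6 hours and 57 minutes after 12:52.
Total minutes: 12 x 60 + 52 + 6 x 60 + 57 = 1189.
1189 mod 720 = 469 minutes = 7:49.
Now compute the angle at 7:49:
Hour hand: 7 x 30 + 49 x 0.5 = 234.5 degrees
Minute hand: 49 x 6 = 294 degrees
Difference: |234.5 - 294| = 59.5 degrees
The angle is 59.5 degrees

Final answer: 59.5 degrees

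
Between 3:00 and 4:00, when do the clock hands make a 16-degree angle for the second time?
At t minutes past 3:00, the hour hand is at 30 x 3 + 0.5t degrees and the minute hand is at 6t degrees.
The smaller angle between them is 16 degrees when |30H - 5.5t| = 16 or |30H - 5.5t| = 344.
With H = 3, solve 30 x 3 - 5.5t = +/- target for each target:
  t = (30 x 3 - 16) / 5.5 = 13.45
  t = (30 x 3 + 16) / 5.5 = 19.27
  t = (30 x 3 - 344) / 5.5 = -46.18 (outside (0, 60))
  t = (30 x 3 + 344) / 5.5 = 78.91 (outside (0, 60))
Valid solutions in (0, 60): {13.45, 19.27} minutes.
The second occurrence is t = 19.27 minutes.
The hands form a 16-degree angle at 19.27 minutes past 3:00.

Final answer: 19.27 minutes past 3:00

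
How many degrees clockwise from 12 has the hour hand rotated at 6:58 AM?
The hour hand moves 30 degrees per hour and 0.5 degrees per minute.
At 6:58: (6) x 30 + 58 x 0.5 = 180 + 29 = 209 degrees

Final answer: 209 degrees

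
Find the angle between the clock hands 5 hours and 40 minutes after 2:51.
First find the time 5 hours and 40 minutes after 2:51.
Total minutes: 2 x 60 + 51 + 5 x 60 + 40 = 511.
511 mod 720 = 511 minutes = 8:31.
Now compute the angle at 8:31:
Hour hand: 8 x 30 + 31 x 0.5 = 255.5 degrees
Minute hand: 31 x 6 = 186 degrees
Difference: |255.5 - 186| = 69.5 degrees
The angle is 69.5 degrees

Final answer: 69.5 degrees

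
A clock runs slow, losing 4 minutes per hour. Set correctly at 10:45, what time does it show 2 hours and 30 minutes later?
For every 60 true minutes, the faulty clock advances 60 - 4 = 56 minutes.
True elapsed: 2 hours and 30 minutes = 150 minutes.
Faulty clock advances: 150 x 56/60 = 140 minutes (drift: 10 minutes behind).
Shown time: 10:45 + 140 minutes = 1:05.

Final answer: 1:05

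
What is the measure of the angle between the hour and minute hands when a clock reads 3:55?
Hour hand position: 3 x 30 + 55 x 0.5 = 117.5 degrees
Minute hand position: 55 x 6 = 330 degrees
Difference: |117.5 - 330| = 212.5 degrees
Since 212.5 > 180, the smaller angle is 360 - 212.5 = 147.5 degrees

Final answer: 147.5 degrees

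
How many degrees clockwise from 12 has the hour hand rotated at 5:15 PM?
The hour hand moves 30 degrees per hour and 0.5 degrees per minute.
At 5:15: (5) x 30 + 15 x 0.5 = 150 + 7.5 = 157.5 degrees

Final answer: 157.5 degrees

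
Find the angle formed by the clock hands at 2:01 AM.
Hour hand position: 2 x 30 + 1 x 0.5 = 60.5 degrees
Minute hand position: 1 x 6 = 6 degrees
Difference: |60.5 - 6| = 54.5 degrees
The angle between the hands is 54.5 degrees

Final answer: 54.5 degrees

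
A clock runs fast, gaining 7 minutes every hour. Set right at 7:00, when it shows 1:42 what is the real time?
For every 60 true minutes, the faulty clock advances 67 minutes, so 1 faulty-clock minute corresponds to 60/67 true minutes.
From 7:00 to 1:42 on the faulty dial is 402 minutes.
True elapsed: 402 x 60/67 = 360 minutes = 6 hours.
True time: 7:00 + 6 hours = 1:00.

Final answer: 1:00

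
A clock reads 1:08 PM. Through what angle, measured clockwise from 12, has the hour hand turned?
The hour hand moves 30 degrees per hour and 0.5 degrees per minute.
At 1:08: (1) x 30 + 8 x 0.5 = 30 + 4 = 34 degrees

Final answer: 34 degrees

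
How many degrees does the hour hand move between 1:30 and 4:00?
The hour hand moves 0.5 degrees per minute.
Time elapsed: 4:00 - 1:30 = 150 minutes
Angular displacement: 150 x 0.5 = 75 degrees

Final answer: 75 degrees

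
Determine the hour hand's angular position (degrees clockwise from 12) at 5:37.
The hour hand moves 30 degrees per hour and 0.5 degrees per minute.
At 5:37: (5) x 30 + 37 x 0.5 = 150 + 18.5 = 168.5 degrees

Final answer: 168.5 degrees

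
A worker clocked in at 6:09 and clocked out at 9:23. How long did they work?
From 6:09 to 9:23:
(9 x 60 + 23) - (6 x 60 + 9) = 563 - 369 = 194 minutes
= 3 hours and 14 minutes

Final answer: 3 hours and 14 minutes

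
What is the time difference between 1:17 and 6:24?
From 1:17 to 6:24:
(6 x 60 + 24) - (1 x 60 + 17) = 384 - 77 = 307 minutes
= 5 hours and 7 minutes

Final answer: 5 hours and 7 minutes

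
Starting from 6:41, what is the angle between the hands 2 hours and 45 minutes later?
First find the time 2 hours and 45 minutes after 6:41.
Total minutes: 6 x 60 + 41 + 2 x 60 + 45 = 566.
566 mod 720 = 566 minutes = 9:26.
Now compute the angle at 9:26:
Hour hand: 9 x 30 + 26 x 0.5 = 283 degrees
Minute hand: 26 x 6 = 156 degrees
Difference: |283 - 156| = 127 degrees
The angle is 127 degrees

Final answer: 127 degrees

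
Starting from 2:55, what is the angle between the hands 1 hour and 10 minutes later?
First find the time 1 hour and 10 minutes after 2:55.
Total minutes: 2 x 60 + 55 + 1 x 60 + 10 = 245.
245 mod 720 = 245 minutes = 4:05.
Now compute the angle at 4:05:
Hour hand: 4 x 30 + 5 x 0.5 = 122.5 degrees
Minute hand: 5 x 6 = 30 degrees
Difference: |122.5 - 30| = 92.5 degrees
The angle is 92.5 degrees

Final answer: 92.5 degrees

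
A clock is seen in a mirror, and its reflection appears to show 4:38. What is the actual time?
Reflection across the vertical (12-6) axis maps a hand at angle A degrees to (360 - A) degrees, which sends a reading of T minutes past 12:00 to (720 - T) minutes past 12:00.
Mirror reads 4:38 = 278 minutes past 12:00.
Actual time: (720 - 278) mod 720 = 442 minutes = 7:22.

Final answer: 7:22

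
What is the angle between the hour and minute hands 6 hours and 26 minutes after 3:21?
First find the time 6 hours and 26 minutes after 3:21.
Total minutes: 3 x 60 + 21 + 6 x 60 + 26 = 587.
587 mod 720 = 587 minutes = 9:47.
Now compute the angle at 9:47:
Hour hand: 9 x 30 + 47 x 0.5 = 293.5 degrees
Minute hand: 47 x 6 = 282 degrees
Difference: |293.5 - 282| = 11.5 degrees
The angle is 11.5 degrees

Final answer: 11.5 degrees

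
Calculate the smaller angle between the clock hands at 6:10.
Hour hand position: 6 x 30 + 10 x 0.5 = 185 degrees
Minute hand position: 10 x 6 = 60 degrees
Difference: |185 - 60| = 125 degrees
The angle between the hands is 125 degrees

Final answer: 125 degrees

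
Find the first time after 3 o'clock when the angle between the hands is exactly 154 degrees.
At t minutes past 3:00, the hour hand is at 30 x 3 + 0.5t degrees and the minute hand is at 6t degrees.
The smaller angle between them is 154 degrees when |30H - 5.5t| = 154 or |30H - 5.5t| = 206.
With H = 3, solve 30 x 3 - 5.5t = +/- target for each target:
  t = (30 x 3 - 154) / 5.5 = -11.64 (outside (0, 60))
  t = (30 x 3 + 154) / 5.5 = 44.36
  t = (30 x 3 - 206) / 5.5 = -21.09 (outside (0, 60))
  t = (30 x 3 + 206) / 5.5 = 53.82
Valid solutions in (0, 60): {44.36, 53.82} minutes.
The first occurrence is t = 44.36 minutes.
The hands form a 154-degree angle at 44.36 minutes past 3:00.

Final answer: 44.36 minutes past 3:00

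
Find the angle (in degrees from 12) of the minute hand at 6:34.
The minute hand moves 6 degrees per minute.
At 6:34: 34 x 6 = 204 degrees

Final answer: 204 degrees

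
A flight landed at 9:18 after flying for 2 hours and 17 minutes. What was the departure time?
Starting time: 9:18 = 558 total minutes past 12:00
Subtracting: 2 hours and 17 minutes = 137 minutes
558 - 137 = 421 minutes
= 7 hours and 1 minute past 12:00 = 7:01

Final answer: 7:01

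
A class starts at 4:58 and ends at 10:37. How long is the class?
From 4:58 to 10:37:
(10 x 60 + 37) - (4 x 60 + 58) = 637 - 298 = 339 minutes
= 5 hours and 39 minutes

Final answer: 5 hours and 39 minutes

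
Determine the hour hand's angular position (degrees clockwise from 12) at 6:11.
The hour hand moves 30 degrees per hour and 0.5 degrees per minute.
At 6:11: (6) x 30 + 11 x 0.5 = 180 + 5.5 = 185.5 degrees

Final answer: 185.5 degrees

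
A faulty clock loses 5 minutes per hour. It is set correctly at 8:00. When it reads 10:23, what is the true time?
For every 60 true minutes, the faulty clock advances 55 minutes, so 1 faulty-clock minute corresponds to 60/55 true minutes.
From 8:00 to 10:23 on the faulty dial is 143 minutes.
True elapsed: 143 x 60/55 = 156 minutes = 2 hours and 36 minutes.
True time: 8:00 + 2 hours and 36 minutes = 10:36.

Final answer: 10:36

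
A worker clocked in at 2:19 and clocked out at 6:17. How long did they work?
From 2:19 to 6:17:
(6 x 60 + 17) - (2 x 60 + 19) = 377 - 139 = 238 minutes
= 3 hours and 58 minutes

Final answer: 3 hours and 58 minutes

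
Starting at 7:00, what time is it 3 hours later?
Starting time: 7:00
Adding 0 minutes to 0 minutes: 0 + 0 = 0 minutes
Adding 3 hours: 7 + 3 = 10
Final time: 10:00

Final answer: 10:00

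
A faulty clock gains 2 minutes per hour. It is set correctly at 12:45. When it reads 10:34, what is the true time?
For every 60 true minutes, the faulty clock advances 62 minutes, so 1 faulty-clock minute corresponds to 60/62 true minutes.
From 12:45 to 10:34 on the faulty dial is 589 minutes.
True elapsed: 589 x 60/62 = 570 minutes = 9 hours and 30 minutes.
True time: 12:45 + 9 hours and 30 minutes = 10:15.

Final answer: 10:15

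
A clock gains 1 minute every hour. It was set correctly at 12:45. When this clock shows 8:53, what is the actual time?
For every 60 true minutes, the faulty clock advances 61 minutes, so 1 faulty-clock minute corresponds to 60/61 true minutes.
From 12:45 to 8:53 on the faulty dial is 488 minutes.
True elapsed: 488 x 60/61 = 480 minutes = 8 hours.
True time: 12:45 + 8 hours = 8:45.

Final answer: 8:45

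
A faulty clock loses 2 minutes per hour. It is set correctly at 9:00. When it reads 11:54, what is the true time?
For every 60 true minutes, the faulty clock advances 58 minutes, so 1 faulty-clock minute corresponds to 60/58 true minutes.
From 9:00 to 11:54 on the faulty dial is 174 minutes.
True elapsed: 174 x 60/58 = 180 minutes = 3 hours.
True time: 9:00 + 3 hours = 12:00.

Final answer: 12:00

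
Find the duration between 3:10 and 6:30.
From 3:10 to 6:30:
(6 x 60 + 30) - (3 x 60 + 10) = 390 - 190 = 200 minutes
= 3 hours and 20 minutes

Final answer: 3 hours and 20 minutes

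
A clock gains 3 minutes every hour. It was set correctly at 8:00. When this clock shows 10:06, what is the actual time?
For every 60 true minutes, the faulty clock advances 63 minutes, so 1 faulty-clock minute corresponds to 60/63 true minutes.
From 8:00 to 10:06 on the faulty dial is 126 minutes.
True elapsed: 126 x 60/63 = 120 minutes = 2 hours.
True time: 8:00 + 2 hours = 10:00.

Final answer: 10:00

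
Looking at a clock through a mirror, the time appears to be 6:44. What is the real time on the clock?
Reflection across the vertical (12-6) axis maps a hand at angle A degrees to (360 - A) degrees, which sends a reading of T minutes past 12:00 to (720 - T) minutes past 12:00.
Mirror reads 6:44 = 404 minutes past 12:00.
Actual time: (720 - 404) mod 720 = 316 minutes = 5:16.

Final answer: 5:16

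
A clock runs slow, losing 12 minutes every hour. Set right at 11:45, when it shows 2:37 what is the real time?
For every 60 true minutes, the faulty clock advances 48 minutes, so 1 faulty-clock minute corresponds to 60/48 true minutes.
From 11:45 to 2:37 on the faulty dial is 172 minutes.
True elapsed: 172 x 60/48 = 215 minutes = 3 hours and 35 minutes.
True time: 11:45 + 3 hours and 35 minutes = 3:20.

Final answer: 3:20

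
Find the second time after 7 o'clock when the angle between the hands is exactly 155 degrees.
At t minutes past 7:00, the hour hand is at 30 x 7 + 0.5t degrees and the minute hand is at 6t degrees.
The smaller angle between them is 155 degrees when |30H - 5.5t| = 155 or |30H - 5.5t| = 205.
With H = 7, solve 30 x 7 - 5.5t = +/- target for each target:
  t = (30 x 7 - 155) / 5.5 = 10
  t = (30 x 7 + 155) / 5.5 = 66.36 (outside (0, 60))
  t = (30 x 7 - 205) / 5.5 = 0.91
  t = (30 x 7 + 205) / 5.5 = 75.45 (outside (0, 60))
Valid solutions in (0, 60): {0.91, 10} minutes.
The second occurrence is t = 10 minutes.
The hands form a 155-degree angle at 10 minutes past 7:00.

Final answer: 10 minutes past 7:00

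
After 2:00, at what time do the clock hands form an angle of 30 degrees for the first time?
At t minutes past 2:00, the hour hand is at 30 x 2 + 0.5t degrees and the minute hand is at 6t degrees.
The smaller angle between them is 30 degrees when |30H - 5.5t| = 30 or |30H - 5.5t| = 330.
With H = 2, solve 30 x 2 - 5.5t = +/- target for each target:
  t = (30 x 2 - 30) / 5.5 = 5.45
  t = (30 x 2 + 30) / 5.5 = 16.36
  t = (30 x 2 - 330) / 5.5 = -49.09 (outside (0, 60))
  t = (30 x 2 + 330) / 5.5 = 70.91 (outside (0, 60))
Valid solutions in (0, 60): {5.45, 16.36} minutes.
The first occurrence is t = 5.45 minutes.
The hands form a 30-degree angle at 5.45 minutes past 2:00.

Final answer: 5.45 minutes past 2:00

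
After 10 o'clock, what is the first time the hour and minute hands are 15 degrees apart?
At t minutes past 10:00, the hour hand is at 30 x 10 + 0.5t degrees and the minute hand is at 6t degrees.
The smaller angle between them is 15 degrees when |30H - 5.5t| = 15 or |30H - 5.5t| = 345.
With H = 10, solve 30 x 10 - 5.5t = +/- target for each target:
  t = (30 x 10 - 15) / 5.5 = 51.82
  t = (30 x 10 + 15) / 5.5 = 57.27
  t = (30 x 10 - 345) / 5.5 = -8.18 (outside (0, 60))
  t = (30 x 10 + 345) / 5.5 = 117.27 (outside (0, 60))
Valid solutions in (0, 60): {51.82, 57.27} minutes.
The first occurrence is t = 51.82 minutes.
The hands form a 15-degree angle at 51.82 minutes past 10:00.

Final answer: 51.82 minutes past 10:00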